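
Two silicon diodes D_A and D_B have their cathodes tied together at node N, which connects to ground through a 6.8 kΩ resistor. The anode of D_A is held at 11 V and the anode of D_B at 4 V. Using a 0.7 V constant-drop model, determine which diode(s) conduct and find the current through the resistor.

Only D_A conducts; I_R ≈ 1.5 mA

Assume both conduct. Then node N would need to be at both 11−0.7 = 10.3 V and 4−0.7 = 3.3 V, which is impossible.
Assume only D_A conducts: V_N = 11 − 0.7 = 10.3 V, so I_R = 10.3/6.8 = 1.51 mA.
Check D_B: its anode-to-cathode voltage is 4 − 10.3 = -6.3 V < 0.7 V, so it is off. The assumption is consistent.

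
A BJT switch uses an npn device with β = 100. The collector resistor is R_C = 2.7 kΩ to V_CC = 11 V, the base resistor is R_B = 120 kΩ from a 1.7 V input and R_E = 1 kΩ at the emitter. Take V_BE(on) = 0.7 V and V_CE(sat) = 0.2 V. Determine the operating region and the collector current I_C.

Assume active. Base-emitter loop: I_B = (V_BB − V_BE)/(R_B + (β+1)R_E) = (1.7 − 0.7)/(120 + 101×1) = 0.00452 mA.
I_C = β·I_B = 100×0.00452 = 0.452 mA.
V_CE = V_CC − I_C·R_C − I_E·R_E = 11 − 0.452×2.7 − 0.457×1 = 9.32 V > V_CE(sat), so the active-region assumption holds.

active; I_C ≈ 0.45 mA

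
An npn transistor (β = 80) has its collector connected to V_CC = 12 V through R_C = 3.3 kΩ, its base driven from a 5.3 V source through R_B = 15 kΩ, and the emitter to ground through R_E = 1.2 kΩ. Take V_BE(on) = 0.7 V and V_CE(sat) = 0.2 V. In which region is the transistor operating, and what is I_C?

saturation; I_C ≈ 2.6 mA

Assume active: I_B = (5.3 − 0.7)/(15 + 81×1.2) = 0.041 mA, I_C = β·I_B = 3.28 mA.
Then V_CE = 12 − 3.28×3.3 − 3.32×1.2 = -2.81 V < 0.2 V — the active assumption fails.
Re-solve with V_CE = 0.2 V. KCL at the emitter: V_E/R_E = (V_BB−0.7−V_E)/R_B + (V_CC−0.2−V_E)/R_C, giving V_E = 3.23 V.
I_C = (V_CC − 0.2 − V_E)/R_C = (11.8 − 3.23)/3.3 = 2.6 mA.
Check: I_B = (4.6 − 3.23)/15 = 0.0915 mA, and β·I_B = 7.32 mA > I_C, confirming saturation.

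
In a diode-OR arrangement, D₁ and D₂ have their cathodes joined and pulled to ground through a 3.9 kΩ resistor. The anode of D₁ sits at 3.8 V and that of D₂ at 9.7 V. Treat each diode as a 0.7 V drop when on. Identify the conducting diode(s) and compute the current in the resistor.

Only D₂ conducts; I_R ≈ 2.3 mA

Assume both conduct. Then node N would need to be at both 3.8−0.7 = 3.1 V and 9.7−0.7 = 9 V, which is impossible.
Assume only D₂ conducts: V_N = 9.7 − 0.7 = 9 V, so I_R = 9/3.9 = 2.31 mA.
Check D₁: its anode-to-cathode voltage is 3.8 − 9 = -5.2 V < 0.7 V, so it is off. The assumption is consistent.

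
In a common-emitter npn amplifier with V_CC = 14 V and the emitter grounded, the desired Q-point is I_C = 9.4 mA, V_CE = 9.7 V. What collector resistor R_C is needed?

Collector loop: V_CC = I_C·R_C + V_CE.
R_C = (V_CC − V_CE)/I_C = (14 − 9.7)/9.4 = 0.457 kΩ.

R_C ≈ 0.46 kΩ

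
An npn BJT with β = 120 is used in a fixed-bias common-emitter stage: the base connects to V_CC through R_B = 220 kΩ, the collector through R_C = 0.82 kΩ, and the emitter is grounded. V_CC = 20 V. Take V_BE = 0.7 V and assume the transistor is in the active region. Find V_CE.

Base loop: V_CC = I_B·R_B + V_BE, so I_B = (20 − 0.7)/220 kΩ = 0.0877 mA.
In the active region I_C = β·I_B = 120 × 0.0877 = 10.5 mA.
Collector loop: V_CE = V_CC − I_C·R_C = 20 − 10.5×0.82 = 11.4 V.
Since V_CE = 11.4 V > V_CE(sat) ≈ 0.2 V, the transistor is in the active region as assumed.

V_CE ≈ 11 V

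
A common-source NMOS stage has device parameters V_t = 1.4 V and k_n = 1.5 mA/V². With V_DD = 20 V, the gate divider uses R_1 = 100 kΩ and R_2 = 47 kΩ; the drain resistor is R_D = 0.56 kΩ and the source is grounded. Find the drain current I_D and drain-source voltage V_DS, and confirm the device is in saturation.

V_G = V_DD·R_2/(R_1+R_2) = 20×47/147 = 6.39 V. With the source grounded, V_GS = V_G = 6.39 V.
Assume saturation: I_D = (k_n/2)(V_GS − V_t)² = (1.5/2)×(6.39 − 1.4)² = 0.75×4.99² = 18.7 mA.
V_DS = V_DD − I_D·R_D = 20 − 18.7×0.56 = 9.52 V.
Saturation requires V_DS ≥ V_GS − V_t = 4.99 V; 9.52 ≥ 4.99 ✓.

I_D ≈ 19 mA, V_DS ≈ 9.5 V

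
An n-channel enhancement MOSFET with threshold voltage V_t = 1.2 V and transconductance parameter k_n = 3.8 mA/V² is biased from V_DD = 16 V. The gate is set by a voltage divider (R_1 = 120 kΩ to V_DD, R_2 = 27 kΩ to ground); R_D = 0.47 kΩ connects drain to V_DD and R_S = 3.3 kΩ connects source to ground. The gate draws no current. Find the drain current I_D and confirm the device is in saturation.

I_D ≈ 0.39 mA

V_G = V_DD·R_2/(R_1+R_2) = 16×27/147 = 2.94 V.
Assume saturation: I_D = (k_n/2)(V_GS − V_t)² with V_GS = V_G − I_D·R_S = 2.94 − 3.3·I_D.
Substituting gives 20.7·I_D² − 22.8·I_D + 5.74 = 0, with roots I_D = 0.39 or 0.712 mA.
The root I_D = 0.712 mA gives V_GS = 0.588 V ≤ V_t, so take I_D = 0.39 mA.
Then V_GS = 1.65 V and V_DS = V_DD − I_D(R_D+R_S) = 16 − 0.39×3.77 = 14.5 V.
Saturation requires V_DS ≥ V_GS − V_t = 0.453 V; 14.5 ≥ 0.453 ✓.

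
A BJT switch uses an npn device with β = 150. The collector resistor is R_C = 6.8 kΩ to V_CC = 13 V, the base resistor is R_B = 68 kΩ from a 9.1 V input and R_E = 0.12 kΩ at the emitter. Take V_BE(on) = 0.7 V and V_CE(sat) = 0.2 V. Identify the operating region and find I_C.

Assume active: I_B = (9.1 − 0.7)/(68 + 151×0.12) = 0.0975 mA, I_C = β·I_B = 14.6 mA.
Then V_CE = 13 − 14.6×6.8 − 14.7×0.12 = -88.3 V < 0.2 V — the active assumption fails.
Re-solve with V_CE = 0.2 V. KCL at the emitter: V_E/R_E = (V_BB−0.7−V_E)/R_B + (V_CC−0.2−V_E)/R_C, giving V_E = 0.236 V.
I_C = (V_CC − 0.2 − V_E)/R_C = (12.8 − 0.236)/6.8 = 1.85 mA.
Check: I_B = (8.4 − 0.236)/68 = 0.12 mA, and β·I_B = 18 mA > I_C, confirming saturation.

saturation; I_C ≈ 1.8 mA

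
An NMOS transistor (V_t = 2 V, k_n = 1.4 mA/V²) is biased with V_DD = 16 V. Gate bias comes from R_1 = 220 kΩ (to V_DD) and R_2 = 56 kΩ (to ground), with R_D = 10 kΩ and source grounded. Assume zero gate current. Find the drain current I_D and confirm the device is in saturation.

I_D ≈ 1.1 mA

V_G = V_DD·R_2/(R_1+R_2) = 16×56/276 = 3.25 V. With the source grounded, V_GS = V_G = 3.25 V.
Assume saturation: I_D = (k_n/2)(V_GS − V_t)² = (1.4/2)×(3.25 − 2)² = 0.7×1.25² = 1.09 mA.
V_DS = V_DD − I_D·R_D = 16 − 1.09×10 = 5.13 V.
Saturation requires V_DS ≥ V_GS − V_t = 1.25 V; 5.13 ≥ 1.25 ✓.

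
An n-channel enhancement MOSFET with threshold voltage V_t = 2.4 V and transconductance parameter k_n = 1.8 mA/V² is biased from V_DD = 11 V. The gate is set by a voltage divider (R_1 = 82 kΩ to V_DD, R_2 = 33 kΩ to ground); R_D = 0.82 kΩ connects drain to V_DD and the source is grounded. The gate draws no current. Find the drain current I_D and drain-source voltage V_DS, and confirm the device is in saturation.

V_G = V_DD·R_2/(R_1+R_2) = 11×33/115 = 3.16 V. With the source grounded, V_GS = V_G = 3.16 V.
Assume saturation: I_D = (k_n/2)(V_GS − V_t)² = (1.8/2)×(3.16 − 2.4)² = 0.9×0.757² = 0.515 mA.
V_DS = V_DD − I_D·R_D = 11 − 0.515×0.82 = 10.6 V.
Saturation requires V_DS ≥ V_GS − V_t = 0.757 V; 10.6 ≥ 0.757 ✓.

I_D ≈ 0.52 mA, V_DS ≈ 11 V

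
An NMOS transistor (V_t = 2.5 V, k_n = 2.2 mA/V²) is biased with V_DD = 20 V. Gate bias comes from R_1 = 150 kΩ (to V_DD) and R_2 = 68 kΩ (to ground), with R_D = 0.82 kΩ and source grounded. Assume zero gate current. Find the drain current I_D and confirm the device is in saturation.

I_D ≈ 15 mA

V_G = V_DD·R_2/(R_1+R_2) = 20×68/218 = 6.24 V. With the source grounded, V_GS = V_G = 6.24 V.
Assume saturation: I_D = (k_n/2)(V_GS − V_t)² = (2.2/2)×(6.24 − 2.5)² = 1.1×3.74² = 15.4 mA.
V_DS = V_DD − I_D·R_D = 20 − 15.4×0.82 = 7.39 V.
Saturation requires V_DS ≥ V_GS − V_t = 3.74 V; 7.39 ≥ 3.74 ✓.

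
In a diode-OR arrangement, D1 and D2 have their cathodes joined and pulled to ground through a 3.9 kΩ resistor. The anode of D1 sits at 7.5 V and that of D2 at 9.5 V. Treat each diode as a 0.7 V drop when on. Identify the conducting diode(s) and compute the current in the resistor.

Assume both conduct. Then node N would need to be at both 7.5−0.7 = 6.8 V and 9.5−0.7 = 8.8 V, which is impossible.
Assume only D2 conducts: V_N = 9.5 − 0.7 = 8.8 V, so I_R = 8.8/3.9 = 2.26 mA.
Check D1: its anode-to-cathode voltage is 7.5 − 8.8 = -1.3 V < 0.7 V, so it is off. The assumption is consistent.

Only D2 conducts; I_R ≈ 2.3 mA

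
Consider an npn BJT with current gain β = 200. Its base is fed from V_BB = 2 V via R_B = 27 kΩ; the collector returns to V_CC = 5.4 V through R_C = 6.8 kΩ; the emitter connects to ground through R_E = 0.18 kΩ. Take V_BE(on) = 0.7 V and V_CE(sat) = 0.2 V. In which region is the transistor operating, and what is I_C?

saturation; I_C ≈ 0.74 mA

Assume active: I_B = (2 − 0.7)/(27 + 201×0.18) = 0.0206 mA, I_C = β·I_B = 4.12 mA.
Then V_CE = 5.4 − 4.12×6.8 − 4.14×0.18 = -23.3 V < 0.2 V — the active assumption fails.
Re-solve with V_CE = 0.2 V. KCL at the emitter: V_E/R_E = (V_BB−0.7−V_E)/R_B + (V_CC−0.2−V_E)/R_C, giving V_E = 0.142 V.
I_C = (V_CC − 0.2 − V_E)/R_C = (5.2 − 0.142)/6.8 = 0.744 mA.
Check: I_B = (1.3 − 0.142)/27 = 0.0429 mA, and β·I_B = 8.58 mA > I_C, confirming saturation.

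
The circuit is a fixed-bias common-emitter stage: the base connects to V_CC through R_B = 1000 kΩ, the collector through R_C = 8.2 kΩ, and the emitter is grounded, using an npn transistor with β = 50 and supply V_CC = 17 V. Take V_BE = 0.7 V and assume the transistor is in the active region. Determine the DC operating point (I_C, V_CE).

I_C ≈ 0.82 mA, V_CE ≈ 10 V

Base loop: V_CC = I_B·R_B + V_BE, so I_B = (17 − 0.7)/1000 kΩ = 0.0163 mA.
In the active region I_C = β·I_B = 50 × 0.0163 = 0.815 mA.
Collector loop: V_CE = V_CC − I_C·R_C = 17 − 0.815×8.2 = 10.3 V.
Since V_CE = 10.3 V > V_CE(sat) ≈ 0.2 V, the transistor is in the active region as assumed.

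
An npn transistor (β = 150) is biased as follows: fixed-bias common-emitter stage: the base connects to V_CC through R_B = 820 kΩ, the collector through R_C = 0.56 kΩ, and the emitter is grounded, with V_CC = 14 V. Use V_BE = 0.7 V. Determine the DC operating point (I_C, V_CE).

I_C ≈ 2.4 mA, V_CE ≈ 13 V

Base loop: V_CC = I_B·R_B + V_BE, so I_B = (14 − 0.7)/820 kΩ = 0.0162 mA.
In the active region I_C = β·I_B = 150 × 0.0162 = 2.43 mA.
Collector loop: V_CE = V_CC − I_C·R_C = 14 − 2.43×0.56 = 12.6 V.
Since V_CE = 12.6 V > V_CE(sat) ≈ 0.2 V, the transistor is in the active region as assumed.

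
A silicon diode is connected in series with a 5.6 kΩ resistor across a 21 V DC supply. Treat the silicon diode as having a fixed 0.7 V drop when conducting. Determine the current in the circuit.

KVL around the loop: 21 = V_D + I·R = 0.7 + I × 5.6 kΩ.
So I = (21 − 0.7) / 5.6 kΩ = 20.3 / 5.6 = 3.63 mA.

I ≈ 3.6 mA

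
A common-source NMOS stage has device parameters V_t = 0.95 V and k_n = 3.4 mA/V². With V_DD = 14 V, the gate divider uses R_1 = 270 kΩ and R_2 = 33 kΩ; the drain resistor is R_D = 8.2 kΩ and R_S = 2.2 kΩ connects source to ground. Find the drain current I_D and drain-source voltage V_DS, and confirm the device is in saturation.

V_G = V_DD·R_2/(R_1+R_2) = 14×33/303 = 1.52 V.
Assume saturation: I_D = (k_n/2)(V_GS − V_t)² with V_GS = V_G − I_D·R_S = 1.52 − 2.2·I_D.
Substituting gives 8.23·I_D² − 5.3·I_D + 0.562 = 0, with roots I_D = 0.134 or 0.51 mA.
The root I_D = 0.51 mA gives V_GS = 0.402 V ≤ V_t, so take I_D = 0.134 mA.
Then V_GS = 1.23 V and V_DS = V_DD − I_D(R_D+R_S) = 14 − 0.134×10.4 = 12.6 V.
Saturation requires V_DS ≥ V_GS − V_t = 0.28 V; 12.6 ≥ 0.28 ✓.

I_D ≈ 0.13 mA, V_DS ≈ 13 V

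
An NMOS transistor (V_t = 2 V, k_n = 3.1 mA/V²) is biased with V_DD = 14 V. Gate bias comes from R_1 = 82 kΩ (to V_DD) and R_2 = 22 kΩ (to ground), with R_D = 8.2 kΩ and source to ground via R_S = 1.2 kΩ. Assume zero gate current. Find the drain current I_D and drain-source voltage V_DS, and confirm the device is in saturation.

V_G = V_DD·R_2/(R_1+R_2) = 14×22/104 = 2.96 V.
Assume saturation: I_D = (k_n/2)(V_GS − V_t)² with V_GS = V_G − I_D·R_S = 2.96 − 1.2·I_D.
Substituting gives 2.23·I_D² − 4.58·I_D + 1.43 = 0, with roots I_D = 0.386 or 1.66 mA.
The root I_D = 1.66 mA gives V_GS = 0.964 V ≤ V_t, so take I_D = 0.386 mA.
Then V_GS = 2.5 V and V_DS = V_DD − I_D(R_D+R_S) = 14 − 0.386×9.4 = 10.4 V.
Saturation requires V_DS ≥ V_GS − V_t = 0.499 V; 10.4 ≥ 0.499 ✓.

I_D ≈ 0.39 mA, V_DS ≈ 10 V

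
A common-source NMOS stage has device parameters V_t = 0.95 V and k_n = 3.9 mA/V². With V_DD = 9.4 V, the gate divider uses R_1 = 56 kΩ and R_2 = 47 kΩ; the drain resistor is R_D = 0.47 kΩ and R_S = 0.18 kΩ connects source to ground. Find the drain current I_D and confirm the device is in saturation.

I_D ≈ 7.6 mA

V_G = V_DD·R_2/(R_1+R_2) = 9.4×47/103 = 4.29 V.
Assume saturation: I_D = (k_n/2)(V_GS − V_t)² with V_GS = V_G − I_D·R_S = 4.29 − 0.18·I_D.
Substituting gives 0.0632·I_D² − 3.34·I_D + 21.7 = 0, with roots I_D = 7.59 or 45.3 mA.
The root I_D = 45.3 mA gives V_GS = -3.87 V ≤ V_t, so take I_D = 7.59 mA.
Then V_GS = 2.92 V and V_DS = V_DD − I_D(R_D+R_S) = 9.4 − 7.59×0.65 = 4.47 V.
Saturation requires V_DS ≥ V_GS − V_t = 1.97 V; 4.47 ≥ 1.97 ✓.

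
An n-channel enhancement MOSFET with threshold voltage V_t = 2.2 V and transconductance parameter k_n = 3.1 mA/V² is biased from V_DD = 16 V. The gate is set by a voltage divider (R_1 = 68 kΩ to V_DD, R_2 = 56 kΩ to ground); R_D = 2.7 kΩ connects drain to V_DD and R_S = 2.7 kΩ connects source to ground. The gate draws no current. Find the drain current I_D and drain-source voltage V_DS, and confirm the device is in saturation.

I_D ≈ 1.5 mA, V_DS ≈ 7.9 V

V_G = V_DD·R_2/(R_1+R_2) = 16×56/124 = 7.23 V.
Assume saturation: I_D = (k_n/2)(V_GS − V_t)² with V_GS = V_G − I_D·R_S = 7.23 − 2.7·I_D.
Substituting gives 11.3·I_D² − 43.1·I_D + 39.2 = 0, with roots I_D = 1.5 or 2.31 mA.
The root I_D = 2.31 mA gives V_GS = 0.978 V ≤ V_t, so take I_D = 1.5 mA.
Then V_GS = 3.18 V and V_DS = V_DD − I_D(R_D+R_S) = 16 − 1.5×5.4 = 7.91 V.
Saturation requires V_DS ≥ V_GS − V_t = 0.983 V; 7.91 ≥ 0.983 ✓.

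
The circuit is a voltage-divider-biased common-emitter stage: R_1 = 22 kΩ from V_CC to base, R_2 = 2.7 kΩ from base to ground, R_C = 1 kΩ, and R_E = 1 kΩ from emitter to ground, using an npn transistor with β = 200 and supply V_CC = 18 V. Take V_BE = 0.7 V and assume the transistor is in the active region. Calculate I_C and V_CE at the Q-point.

I_C ≈ 1.2 mA, V_CE ≈ 16 V

Thevenize the base divider: V_Th = V_CC·R_2/(R_1+R_2) = 18×2.7/24.7 = 1.97 V, R_Th = R_1‖R_2 = 2.4 kΩ.
Base-emitter loop: V_Th = I_B·R_Th + V_BE + (β+1)I_B·R_E, so I_B = (1.97 − 0.7) / (2.4 + 201×1) = 0.00623 mA.
I_C = β·I_B = 200×0.00623 = 1.25 mA, and I_E = (β+1)I_B = 1.25 mA.
V_CE = V_CC − I_C·R_C − I_E·R_E = 18 − 1.25×1 − 1.25×1 = 15.5 V.
V_CE = 15.5 V > 0.2 V confirms active-region operation.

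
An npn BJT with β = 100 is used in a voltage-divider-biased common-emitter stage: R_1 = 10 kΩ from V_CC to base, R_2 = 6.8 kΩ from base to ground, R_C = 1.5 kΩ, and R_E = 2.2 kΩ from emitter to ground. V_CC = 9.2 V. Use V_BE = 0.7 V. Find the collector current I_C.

I_C ≈ 1.3 mA

Thevenize the base divider: V_Th = V_CC·R_2/(R_1+R_2) = 9.2×6.8/16.8 = 3.72 V, R_Th = R_1‖R_2 = 4.05 kΩ.
Base-emitter loop: V_Th = I_B·R_Th + V_BE + (β+1)I_B·R_E, so I_B = (3.72 − 0.7) / (4.05 + 101×2.2) = 0.0134 mA.
I_C = β·I_B = 100×0.0134 = 1.34 mA, and I_E = (β+1)I_B = 1.35 mA.
V_CE = V_CC − I_C·R_C − I_E·R_E = 9.2 − 1.34×1.5 − 1.35×2.2 = 4.23 V.
V_CE = 4.23 V > 0.2 V confirms active-region operation.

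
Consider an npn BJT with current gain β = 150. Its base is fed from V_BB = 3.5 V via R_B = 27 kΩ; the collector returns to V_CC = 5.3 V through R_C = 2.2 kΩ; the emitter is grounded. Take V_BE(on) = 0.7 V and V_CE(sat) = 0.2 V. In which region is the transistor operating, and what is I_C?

saturation; I_C ≈ 2.3 mA

Assume active: I_B = (3.5 − 0.7)/27 = 0.104 mA, giving I_C = β·I_B = 15.6 mA.
But then V_CE = 5.3 − 15.6×2.2 = -28.9 V < V_CE(sat) = 0.2 V — impossible in the active region.
So the transistor is saturated. With V_CE = 0.2 V, I_C = (V_CC − 0.2)/R_C = 5.1/2.2 = 2.32 mA.
Check: β·I_B = 15.6 mA > I_C = 2.32 mA, confirming saturation.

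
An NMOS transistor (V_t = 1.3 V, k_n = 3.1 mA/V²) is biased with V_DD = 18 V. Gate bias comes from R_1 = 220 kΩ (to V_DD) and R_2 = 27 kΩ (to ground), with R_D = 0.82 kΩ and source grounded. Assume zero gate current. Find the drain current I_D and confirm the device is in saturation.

V_G = V_DD·R_2/(R_1+R_2) = 18×27/247 = 1.97 V. With the source grounded, V_GS = V_G = 1.97 V.
Assume saturation: I_D = (k_n/2)(V_GS − V_t)² = (3.1/2)×(1.97 − 1.3)² = 1.55×0.668² = 0.691 mA.
V_DS = V_DD − I_D·R_D = 18 − 0.691×0.82 = 17.4 V.
Saturation requires V_DS ≥ V_GS − V_t = 0.668 V; 17.4 ≥ 0.668 ✓.

I_D ≈ 0.69 mA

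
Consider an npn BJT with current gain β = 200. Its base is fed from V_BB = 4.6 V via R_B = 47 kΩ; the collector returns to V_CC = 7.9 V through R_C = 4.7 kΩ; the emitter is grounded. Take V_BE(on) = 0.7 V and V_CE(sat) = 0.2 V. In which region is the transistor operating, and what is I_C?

saturation; I_C ≈ 1.6 mA

Assume active: I_B = (4.6 − 0.7)/47 = 0.083 mA, giving I_C = β·I_B = 16.6 mA.
But then V_CE = 7.9 − 16.6×4.7 = -70.1 V < V_CE(sat) = 0.2 V — impossible in the active region.
So the transistor is saturated. With V_CE = 0.2 V, I_C = (V_CC − 0.2)/R_C = 7.7/4.7 = 1.64 mA.
Check: β·I_B = 16.6 mA > I_C = 1.64 mA, confirming saturation.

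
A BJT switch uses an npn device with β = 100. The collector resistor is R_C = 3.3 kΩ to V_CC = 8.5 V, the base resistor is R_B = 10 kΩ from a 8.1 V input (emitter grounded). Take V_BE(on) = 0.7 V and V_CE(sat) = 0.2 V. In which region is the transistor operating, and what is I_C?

saturation; I_C ≈ 2.5 mA

Assume active: I_B = (8.1 − 0.7)/10 = 0.74 mA, giving I_C = β·I_B = 74 mA.
But then V_CE = 8.5 − 74×3.3 = -236 V < V_CE(sat) = 0.2 V — impossible in the active region.
So the transistor is saturated. With V_CE = 0.2 V, I_C = (V_CC − 0.2)/R_C = 8.3/3.3 = 2.52 mA.
Check: β·I_B = 74 mA > I_C = 2.52 mA, confirming saturation.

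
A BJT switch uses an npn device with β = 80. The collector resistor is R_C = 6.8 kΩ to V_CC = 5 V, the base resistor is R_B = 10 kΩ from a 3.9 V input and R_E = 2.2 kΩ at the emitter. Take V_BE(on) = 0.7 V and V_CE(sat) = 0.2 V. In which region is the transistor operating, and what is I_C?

Assume active: I_B = (3.9 − 0.7)/(10 + 81×2.2) = 0.017 mA, I_C = β·I_B = 1.36 mA.
Then V_CE = 5 − 1.36×6.8 − 1.38×2.2 = -7.28 V < 0.2 V — the active assumption fails.
Re-solve with V_CE = 0.2 V. KCL at the emitter: V_E/R_E = (V_BB−0.7−V_E)/R_B + (V_CC−0.2−V_E)/R_C, giving V_E = 1.46 V.
I_C = (V_CC − 0.2 − V_E)/R_C = (4.8 − 1.46)/6.8 = 0.491 mA.
Check: I_B = (3.2 − 1.46)/10 = 0.174 mA, and β·I_B = 13.9 mA > I_C, confirming saturation.

saturation; I_C ≈ 0.49 mA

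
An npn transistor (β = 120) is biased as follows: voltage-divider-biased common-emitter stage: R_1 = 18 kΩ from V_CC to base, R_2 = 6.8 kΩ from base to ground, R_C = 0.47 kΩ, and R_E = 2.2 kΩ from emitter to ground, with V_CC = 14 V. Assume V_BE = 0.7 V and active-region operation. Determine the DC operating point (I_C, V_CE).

Thevenize the base divider: V_Th = V_CC·R_2/(R_1+R_2) = 14×6.8/24.8 = 3.84 V, R_Th = R_1‖R_2 = 4.94 kΩ.
Base-emitter loop: V_Th = I_B·R_Th + V_BE + (β+1)I_B·R_E, so I_B = (3.84 − 0.7) / (4.94 + 121×2.2) = 0.0116 mA.
I_C = β·I_B = 120×0.0116 = 1.39 mA, and I_E = (β+1)I_B = 1.4 mA.
V_CE = V_CC − I_C·R_C − I_E·R_E = 14 − 1.39×0.47 − 1.4×2.2 = 10.3 V.
V_CE = 10.3 V > 0.2 V confirms active-region operation.

I_C ≈ 1.4 mA, V_CE ≈ 10 V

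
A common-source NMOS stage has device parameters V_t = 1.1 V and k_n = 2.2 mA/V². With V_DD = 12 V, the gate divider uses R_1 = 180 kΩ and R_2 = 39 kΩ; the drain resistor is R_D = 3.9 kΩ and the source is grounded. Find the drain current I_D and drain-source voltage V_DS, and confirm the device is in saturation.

I_D ≈ 1.2 mA, V_DS ≈ 7.4 V

V_G = V_DD·R_2/(R_1+R_2) = 12×39/219 = 2.14 V. With the source grounded, V_GS = V_G = 2.14 V.
Assume saturation: I_D = (k_n/2)(V_GS − V_t)² = (2.2/2)×(2.14 − 1.1)² = 1.1×1.04² = 1.18 mA.
V_DS = V_DD − I_D·R_D = 12 − 1.18×3.9 = 7.39 V.
Saturation requires V_DS ≥ V_GS − V_t = 1.04 V; 7.39 ≥ 1.04 ✓.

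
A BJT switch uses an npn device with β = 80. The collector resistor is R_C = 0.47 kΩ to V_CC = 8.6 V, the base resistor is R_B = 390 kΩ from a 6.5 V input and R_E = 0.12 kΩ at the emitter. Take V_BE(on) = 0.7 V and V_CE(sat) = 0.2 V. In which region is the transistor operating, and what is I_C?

Assume active. Base-emitter loop: I_B = (V_BB − V_BE)/(R_B + (β+1)R_E) = (6.5 − 0.7)/(390 + 81×0.12) = 0.0145 mA.
I_C = β·I_B = 80×0.0145 = 1.16 mA.
V_CE = V_CC − I_C·R_C − I_E·R_E = 8.6 − 1.16×0.47 − 1.18×0.12 = 7.91 V > V_CE(sat), so the active-region assumption holds.

active; I_C ≈ 1.2 mA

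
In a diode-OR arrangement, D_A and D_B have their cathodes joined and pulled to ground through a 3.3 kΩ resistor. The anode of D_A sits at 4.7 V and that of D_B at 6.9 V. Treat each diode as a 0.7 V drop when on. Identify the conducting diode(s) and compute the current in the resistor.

Only D_B conducts; I_R ≈ 1.9 mA

Assume both conduct. Then node N would need to be at both 4.7−0.7 = 4 V and 6.9−0.7 = 6.2 V, which is impossible.
Assume only D_B conducts: V_N = 6.9 − 0.7 = 6.2 V, so I_R = 6.2/3.3 = 1.88 mA.
Check D_A: its anode-to-cathode voltage is 4.7 − 6.2 = -1.5 V < 0.7 V, so it is off. The assumption is consistent.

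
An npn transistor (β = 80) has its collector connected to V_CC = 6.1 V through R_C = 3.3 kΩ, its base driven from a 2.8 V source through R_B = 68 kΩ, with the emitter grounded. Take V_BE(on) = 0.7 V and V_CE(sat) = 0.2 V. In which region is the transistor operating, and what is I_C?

saturation; I_C ≈ 1.8 mA

Assume active: I_B = (2.8 − 0.7)/68 = 0.0309 mA, giving I_C = β·I_B = 2.47 mA.
But then V_CE = 6.1 − 2.47×3.3 = -2.05 V < V_CE(sat) = 0.2 V — impossible in the active region.
So the transistor is saturated. With V_CE = 0.2 V, I_C = (V_CC − 0.2)/R_C = 5.9/3.3 = 1.79 mA.
Check: β·I_B = 2.47 mA > I_C = 1.79 mA, confirming saturation.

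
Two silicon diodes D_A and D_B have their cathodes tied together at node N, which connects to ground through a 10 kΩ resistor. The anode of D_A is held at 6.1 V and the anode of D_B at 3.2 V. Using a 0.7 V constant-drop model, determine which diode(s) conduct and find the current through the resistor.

Assume both conduct. Then node N would need to be at both 6.1−0.7 = 5.4 V and 3.2−0.7 = 2.5 V, which is impossible.
Assume only D_A conducts: V_N = 6.1 − 0.7 = 5.4 V, so I_R = 5.4/10 = 0.54 mA.
Check D_B: its anode-to-cathode voltage is 3.2 − 5.4 = -2.2 V < 0.7 V, so it is off. The assumption is consistent.

Only D_A conducts; I_R ≈ 0.54 mA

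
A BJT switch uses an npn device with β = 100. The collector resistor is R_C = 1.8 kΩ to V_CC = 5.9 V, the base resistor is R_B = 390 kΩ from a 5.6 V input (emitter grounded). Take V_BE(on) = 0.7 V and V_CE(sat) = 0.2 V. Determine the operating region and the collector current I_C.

Assume active. Base-emitter loop: I_B = (V_BB − V_BE)/R_B = (5.6 − 0.7)/390 = 0.0126 mA.
I_C = β·I_B = 100×0.0126 = 1.26 mA.
V_CE = V_CC − I_C·R_C = 5.9 − 1.26×1.8 = 3.64 V > V_CE(sat), so the active-region assumption holds.

active; I_C ≈ 1.3 mA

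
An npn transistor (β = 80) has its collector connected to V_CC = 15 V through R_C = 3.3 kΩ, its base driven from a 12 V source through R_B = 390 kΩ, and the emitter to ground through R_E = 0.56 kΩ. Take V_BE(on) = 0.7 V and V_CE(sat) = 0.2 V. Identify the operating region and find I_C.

active; I_C ≈ 2.1 mA

Assume active. Base-emitter loop: I_B = (V_BB − V_BE)/(R_B + (β+1)R_E) = (12 − 0.7)/(390 + 81×0.56) = 0.026 mA.
I_C = β·I_B = 80×0.026 = 2.08 mA.
V_CE = V_CC − I_C·R_C − I_E·R_E = 15 − 2.08×3.3 − 2.1×0.56 = 6.97 V > V_CE(sat), so the active-region assumption holds.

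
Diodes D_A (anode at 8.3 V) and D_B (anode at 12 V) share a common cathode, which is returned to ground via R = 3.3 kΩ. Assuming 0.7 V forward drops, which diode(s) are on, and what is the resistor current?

Assume both conduct. Then node N would need to be at both 8.3−0.7 = 7.6 V and 12−0.7 = 11.3 V, which is impossible.
Assume only D_B conducts: V_N = 12 − 0.7 = 11.3 V, so I_R = 11.3/3.3 = 3.42 mA.
Check D_A: its anode-to-cathode voltage is 8.3 − 11.3 = -3 V < 0.7 V, so it is off. The assumption is consistent.

Only D_B conducts; I_R ≈ 3.4 mA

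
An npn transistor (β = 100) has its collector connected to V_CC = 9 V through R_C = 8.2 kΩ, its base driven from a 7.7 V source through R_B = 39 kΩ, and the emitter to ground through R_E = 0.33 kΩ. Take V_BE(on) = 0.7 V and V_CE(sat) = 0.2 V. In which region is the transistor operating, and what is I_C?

saturation; I_C ≈ 1 mA

Assume active: I_B = (7.7 − 0.7)/(39 + 101×0.33) = 0.0968 mA, I_C = β·I_B = 9.68 mA.
Then V_CE = 9 − 9.68×8.2 − 9.77×0.33 = -73.6 V < 0.2 V — the active assumption fails.
Re-solve with V_CE = 0.2 V. KCL at the emitter: V_E/R_E = (V_BB−0.7−V_E)/R_B + (V_CC−0.2−V_E)/R_C, giving V_E = 0.394 V.
I_C = (V_CC − 0.2 − V_E)/R_C = (8.8 − 0.394)/8.2 = 1.03 mA.
Check: I_B = (7 − 0.394)/39 = 0.169 mA, and β·I_B = 16.9 mA > I_C, confirming saturation.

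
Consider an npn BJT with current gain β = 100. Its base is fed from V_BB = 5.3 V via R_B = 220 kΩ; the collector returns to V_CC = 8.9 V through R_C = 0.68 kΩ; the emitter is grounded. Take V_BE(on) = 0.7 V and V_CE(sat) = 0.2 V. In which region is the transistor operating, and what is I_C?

active; I_C ≈ 2.1 mA

Assume active. Base-emitter loop: I_B = (V_BB − V_BE)/R_B = (5.3 − 0.7)/220 = 0.0209 mA.
I_C = β·I_B = 100×0.0209 = 2.09 mA.
V_CE = V_CC − I_C·R_C = 8.9 − 2.09×0.68 = 7.48 V > V_CE(sat), so the active-region assumption holds.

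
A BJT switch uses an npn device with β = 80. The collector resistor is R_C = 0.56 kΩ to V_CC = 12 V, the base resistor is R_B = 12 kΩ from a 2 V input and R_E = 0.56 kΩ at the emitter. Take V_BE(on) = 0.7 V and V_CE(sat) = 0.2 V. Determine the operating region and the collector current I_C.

active; I_C ≈ 1.8 mA

Assume active. Base-emitter loop: I_B = (V_BB − V_BE)/(R_B + (β+1)R_E) = (2 − 0.7)/(12 + 81×0.56) = 0.0227 mA.
I_C = β·I_B = 80×0.0227 = 1.81 mA.
V_CE = V_CC − I_C·R_C − I_E·R_E = 12 − 1.81×0.56 − 1.84×0.56 = 9.96 V > V_CE(sat), so the active-region assumption holds.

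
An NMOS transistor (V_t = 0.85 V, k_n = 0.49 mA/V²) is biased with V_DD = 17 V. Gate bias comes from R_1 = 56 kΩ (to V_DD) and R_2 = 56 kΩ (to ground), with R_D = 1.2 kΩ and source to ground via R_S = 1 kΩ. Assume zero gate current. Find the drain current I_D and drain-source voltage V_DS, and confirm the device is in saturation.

I_D ≈ 3.7 mA, V_DS ≈ 8.8 V

V_G = V_DD·R_2/(R_1+R_2) = 17×56/112 = 8.5 V.
Assume saturation: I_D = (k_n/2)(V_GS − V_t)² with V_GS = V_G − I_D·R_S = 8.5 − 1·I_D.
Substituting gives 0.245·I_D² − 4.75·I_D + 14.3 = 0, with roots I_D = 3.74 or 15.6 mA.
The root I_D = 15.6 mA gives V_GS = -7.14 V ≤ V_t, so take I_D = 3.74 mA.
Then V_GS = 4.76 V and V_DS = V_DD − I_D(R_D+R_S) = 17 − 3.74×2.2 = 8.77 V.
Saturation requires V_DS ≥ V_GS − V_t = 3.91 V; 8.77 ≥ 3.91 ✓.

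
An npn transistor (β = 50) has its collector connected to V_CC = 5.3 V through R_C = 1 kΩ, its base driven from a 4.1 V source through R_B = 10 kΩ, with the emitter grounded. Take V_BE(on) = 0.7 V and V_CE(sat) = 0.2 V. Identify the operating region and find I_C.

Assume active: I_B = (4.1 − 0.7)/10 = 0.34 mA, giving I_C = β·I_B = 17 mA.
But then V_CE = 5.3 − 17×1 = -11.7 V < V_CE(sat) = 0.2 V — impossible in the active region.
So the transistor is saturated. With V_CE = 0.2 V, I_C = (V_CC − 0.2)/R_C = 5.1/1 = 5.1 mA.
Check: β·I_B = 17 mA > I_C = 5.1 mA, confirming saturation.

saturation; I_C ≈ 5.1 mA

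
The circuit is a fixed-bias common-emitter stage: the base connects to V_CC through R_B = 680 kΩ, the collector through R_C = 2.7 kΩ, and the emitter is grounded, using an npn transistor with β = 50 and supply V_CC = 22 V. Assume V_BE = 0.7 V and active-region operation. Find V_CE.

Base loop: V_CC = I_B·R_B + V_BE, so I_B = (22 − 0.7)/680 kΩ = 0.0313 mA.
In the active region I_C = β·I_B = 50 × 0.0313 = 1.57 mA.
Collector loop: V_CE = V_CC − I_C·R_C = 22 − 1.57×2.7 = 17.8 V.
Since V_CE = 17.8 V > V_CE(sat) ≈ 0.2 V, the transistor is in the active region as assumed.

V_CE ≈ 18 V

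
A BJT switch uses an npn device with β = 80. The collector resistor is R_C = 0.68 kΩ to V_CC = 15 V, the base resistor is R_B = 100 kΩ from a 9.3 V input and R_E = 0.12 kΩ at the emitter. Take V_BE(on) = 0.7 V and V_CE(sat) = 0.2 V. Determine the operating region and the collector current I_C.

active; I_C ≈ 6.3 mA

Assume active. Base-emitter loop: I_B = (V_BB − V_BE)/(R_B + (β+1)R_E) = (9.3 − 0.7)/(100 + 81×0.12) = 0.0784 mA.
I_C = β·I_B = 80×0.0784 = 6.27 mA.
V_CE = V_CC − I_C·R_C − I_E·R_E = 15 − 6.27×0.68 − 6.35×0.12 = 9.97 V > V_CE(sat), so the active-region assumption holds.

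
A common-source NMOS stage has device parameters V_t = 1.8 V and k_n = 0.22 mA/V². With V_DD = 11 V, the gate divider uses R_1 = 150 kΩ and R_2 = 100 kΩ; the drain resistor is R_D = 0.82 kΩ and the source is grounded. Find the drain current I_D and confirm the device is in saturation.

I_D ≈ 0.74 mA

V_G = V_DD·R_2/(R_1+R_2) = 11×100/250 = 4.4 V. With the source grounded, V_GS = V_G = 4.4 V.
Assume saturation: I_D = (k_n/2)(V_GS − V_t)² = (0.22/2)×(4.4 − 1.8)² = 0.11×2.6² = 0.744 mA.
V_DS = V_DD − I_D·R_D = 11 − 0.744×0.82 = 10.4 V.
Saturation requires V_DS ≥ V_GS − V_t = 2.6 V; 10.4 ≥ 2.6 ✓.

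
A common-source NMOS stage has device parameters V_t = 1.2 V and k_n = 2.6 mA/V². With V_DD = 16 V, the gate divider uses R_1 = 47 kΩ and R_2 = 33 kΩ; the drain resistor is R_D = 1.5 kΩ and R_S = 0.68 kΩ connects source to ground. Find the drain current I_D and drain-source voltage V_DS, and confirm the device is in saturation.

V_G = V_DD·R_2/(R_1+R_2) = 16×33/80 = 6.6 V.
Assume saturation: I_D = (k_n/2)(V_GS − V_t)² with V_GS = V_G − I_D·R_S = 6.6 − 0.68·I_D.
Substituting gives 0.601·I_D² − 10.5·I_D + 37.9 = 0, with roots I_D = 5.04 or 12.5 mA.
The root I_D = 12.5 mA gives V_GS = -1.9 V ≤ V_t, so take I_D = 5.04 mA.
Then V_GS = 3.17 V and V_DS = V_DD − I_D(R_D+R_S) = 16 − 5.04×2.18 = 5 V.
Saturation requires V_DS ≥ V_GS − V_t = 1.97 V; 5 ≥ 1.97 ✓.

I_D ≈ 5 mA, V_DS ≈ 5 V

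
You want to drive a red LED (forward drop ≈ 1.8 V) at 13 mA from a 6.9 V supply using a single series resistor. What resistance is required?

The resistor drops V_S − V_D = 6.9 − 1.8 = 5.1 V at 13 mA.
R = 5.1 V / 13 mA = 0.392 kΩ.

R ≈ 0.39 kΩ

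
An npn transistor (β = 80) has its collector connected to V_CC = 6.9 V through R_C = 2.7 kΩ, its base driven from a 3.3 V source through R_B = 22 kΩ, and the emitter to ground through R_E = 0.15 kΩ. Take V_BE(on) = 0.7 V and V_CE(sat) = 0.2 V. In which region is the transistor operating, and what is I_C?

saturation; I_C ≈ 2.3 mA

Assume active: I_B = (3.3 − 0.7)/(22 + 81×0.15) = 0.0761 mA, I_C = β·I_B = 6.09 mA.
Then V_CE = 6.9 − 6.09×2.7 − 6.17×0.15 = -10.5 V < 0.2 V — the active assumption fails.
Re-solve with V_CE = 0.2 V. KCL at the emitter: V_E/R_E = (V_BB−0.7−V_E)/R_B + (V_CC−0.2−V_E)/R_C, giving V_E = 0.367 V.
I_C = (V_CC − 0.2 − V_E)/R_C = (6.7 − 0.367)/2.7 = 2.35 mA.
Check: I_B = (2.6 − 0.367)/22 = 0.101 mA, and β·I_B = 8.12 mA > I_C, confirming saturation.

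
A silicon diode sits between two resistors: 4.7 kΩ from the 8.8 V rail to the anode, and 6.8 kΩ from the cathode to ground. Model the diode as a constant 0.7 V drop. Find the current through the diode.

The two resistors are in series with the diode, so KVL gives 8.8 = I·4.7 + 0.7 + I·6.8.
I = (8.8 − 0.7) / (4.7 + 6.8) kΩ = 8.1 / 11.5 = 0.704 mA.

I ≈ 0.7 mA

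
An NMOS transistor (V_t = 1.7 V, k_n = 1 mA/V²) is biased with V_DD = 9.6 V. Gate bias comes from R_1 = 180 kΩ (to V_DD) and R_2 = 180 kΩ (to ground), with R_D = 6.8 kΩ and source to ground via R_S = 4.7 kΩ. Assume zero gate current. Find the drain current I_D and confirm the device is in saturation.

I_D ≈ 0.46 mA

V_G = V_DD·R_2/(R_1+R_2) = 9.6×180/360 = 4.8 V.
Assume saturation: I_D = (k_n/2)(V_GS − V_t)² with V_GS = V_G − I_D·R_S = 4.8 − 4.7·I_D.
Substituting gives 11·I_D² − 15.6·I_D + 4.8 = 0, with roots I_D = 0.456 or 0.953 mA.
The root I_D = 0.953 mA gives V_GS = 0.319 V ≤ V_t, so take I_D = 0.456 mA.
Then V_GS = 2.66 V and V_DS = V_DD − I_D(R_D+R_S) = 9.6 − 0.456×11.5 = 4.35 V.
Saturation requires V_DS ≥ V_GS − V_t = 0.955 V; 4.35 ≥ 0.955 ✓.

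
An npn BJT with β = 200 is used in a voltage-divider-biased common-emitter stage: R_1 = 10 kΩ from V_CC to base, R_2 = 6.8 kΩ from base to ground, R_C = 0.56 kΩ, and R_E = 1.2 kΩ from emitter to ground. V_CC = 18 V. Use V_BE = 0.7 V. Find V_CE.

V_CE ≈ 8.5 V

Thevenize the base divider: V_Th = V_CC·R_2/(R_1+R_2) = 18×6.8/16.8 = 7.29 V, R_Th = R_1‖R_2 = 4.05 kΩ.
Base-emitter loop: V_Th = I_B·R_Th + V_BE + (β+1)I_B·R_E, so I_B = (7.29 − 0.7) / (4.05 + 201×1.2) = 0.0269 mA.
I_C = β·I_B = 200×0.0269 = 5.37 mA, and I_E = (β+1)I_B = 5.4 mA.
V_CE = V_CC − I_C·R_C − I_E·R_E = 18 − 5.37×0.56 − 5.4×1.2 = 8.52 V.
V_CE = 8.52 V > 0.2 V confirms active-region operation.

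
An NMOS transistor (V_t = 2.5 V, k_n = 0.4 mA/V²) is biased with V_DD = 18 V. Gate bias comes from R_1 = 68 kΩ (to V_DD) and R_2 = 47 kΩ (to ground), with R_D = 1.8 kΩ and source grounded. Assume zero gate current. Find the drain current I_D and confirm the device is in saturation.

I_D ≈ 4.7 mA

V_G = V_DD·R_2/(R_1+R_2) = 18×47/115 = 7.36 V. With the source grounded, V_GS = V_G = 7.36 V.
Assume saturation: I_D = (k_n/2)(V_GS − V_t)² = (0.4/2)×(7.36 − 2.5)² = 0.2×4.86² = 4.72 mA.
V_DS = V_DD − I_D·R_D = 18 − 4.72×1.8 = 9.51 V.
Saturation requires V_DS ≥ V_GS − V_t = 4.86 V; 9.51 ≥ 4.86 ✓.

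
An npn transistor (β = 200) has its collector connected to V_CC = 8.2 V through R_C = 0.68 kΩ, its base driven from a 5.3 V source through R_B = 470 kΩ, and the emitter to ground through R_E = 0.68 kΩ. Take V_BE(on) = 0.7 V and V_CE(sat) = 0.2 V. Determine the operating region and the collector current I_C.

Assume active. Base-emitter loop: I_B = (V_BB − V_BE)/(R_B + (β+1)R_E) = (5.3 − 0.7)/(470 + 201×0.68) = 0.00758 mA.
I_C = β·I_B = 200×0.00758 = 1.52 mA.
V_CE = V_CC − I_C·R_C − I_E·R_E = 8.2 − 1.52×0.68 − 1.52×0.68 = 6.13 V > V_CE(sat), so the active-region assumption holds.

active; I_C ≈ 1.5 mA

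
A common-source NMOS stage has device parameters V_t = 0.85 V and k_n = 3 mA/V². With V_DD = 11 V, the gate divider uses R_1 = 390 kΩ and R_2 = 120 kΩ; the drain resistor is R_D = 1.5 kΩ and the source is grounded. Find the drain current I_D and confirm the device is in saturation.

I_D ≈ 4.5 mA

V_G = V_DD·R_2/(R_1+R_2) = 11×120/510 = 2.59 V. With the source grounded, V_GS = V_G = 2.59 V.
Assume saturation: I_D = (k_n/2)(V_GS − V_t)² = (3/2)×(2.59 − 0.85)² = 1.5×1.74² = 4.53 mA.
V_DS = V_DD − I_D·R_D = 11 − 4.53×1.5 = 4.2 V.
Saturation requires V_DS ≥ V_GS − V_t = 1.74 V; 4.2 ≥ 1.74 ✓.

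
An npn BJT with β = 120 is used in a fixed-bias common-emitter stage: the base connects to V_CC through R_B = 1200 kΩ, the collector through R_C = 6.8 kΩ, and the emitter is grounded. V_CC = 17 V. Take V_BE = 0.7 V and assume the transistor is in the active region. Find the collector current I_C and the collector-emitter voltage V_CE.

I_C ≈ 1.6 mA, V_CE ≈ 5.9 V

Base loop: V_CC = I_B·R_B + V_BE, so I_B = (17 − 0.7)/1200 kΩ = 0.0136 mA.
In the active region I_C = β·I_B = 120 × 0.0136 = 1.63 mA.
Collector loop: V_CE = V_CC − I_C·R_C = 17 − 1.63×6.8 = 5.92 V.
Since V_CE = 5.92 V > V_CE(sat) ≈ 0.2 V, the transistor is in the active region as assumed.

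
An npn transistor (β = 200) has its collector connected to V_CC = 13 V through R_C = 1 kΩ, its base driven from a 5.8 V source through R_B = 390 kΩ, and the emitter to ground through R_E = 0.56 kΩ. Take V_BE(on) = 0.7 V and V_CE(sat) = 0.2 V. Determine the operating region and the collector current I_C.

active; I_C ≈ 2 mA

Assume active. Base-emitter loop: I_B = (V_BB − V_BE)/(R_B + (β+1)R_E) = (5.8 − 0.7)/(390 + 201×0.56) = 0.0101 mA.
I_C = β·I_B = 200×0.0101 = 2.03 mA.
V_CE = V_CC − I_C·R_C − I_E·R_E = 13 − 2.03×1 − 2.04×0.56 = 9.83 V > V_CE(sat), so the active-region assumption holds.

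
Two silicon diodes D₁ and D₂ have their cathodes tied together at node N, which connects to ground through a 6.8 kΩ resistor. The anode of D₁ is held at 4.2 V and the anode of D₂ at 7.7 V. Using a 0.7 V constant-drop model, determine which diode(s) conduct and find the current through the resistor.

Assume both conduct. Then node N would need to be at both 4.2−0.7 = 3.5 V and 7.7−0.7 = 7 V, which is impossible.
Assume only D₂ conducts: V_N = 7.7 − 0.7 = 7 V, so I_R = 7/6.8 = 1.03 mA.
Check D₁: its anode-to-cathode voltage is 4.2 − 7 = -2.8 V < 0.7 V, so it is off. The assumption is consistent.

Only D₂ conducts; I_R ≈ 1 mA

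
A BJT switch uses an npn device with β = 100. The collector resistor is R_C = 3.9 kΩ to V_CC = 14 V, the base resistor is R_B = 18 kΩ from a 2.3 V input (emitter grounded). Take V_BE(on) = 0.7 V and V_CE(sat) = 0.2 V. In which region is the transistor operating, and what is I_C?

Assume active: I_B = (2.3 − 0.7)/18 = 0.0889 mA, giving I_C = β·I_B = 8.89 mA.
But then V_CE = 14 − 8.89×3.9 = -20.7 V < V_CE(sat) = 0.2 V — impossible in the active region.
So the transistor is saturated. With V_CE = 0.2 V, I_C = (V_CC − 0.2)/R_C = 13.8/3.9 = 3.54 mA.
Check: β·I_B = 8.89 mA > I_C = 3.54 mA, confirming saturation.

saturation; I_C ≈ 3.5 mA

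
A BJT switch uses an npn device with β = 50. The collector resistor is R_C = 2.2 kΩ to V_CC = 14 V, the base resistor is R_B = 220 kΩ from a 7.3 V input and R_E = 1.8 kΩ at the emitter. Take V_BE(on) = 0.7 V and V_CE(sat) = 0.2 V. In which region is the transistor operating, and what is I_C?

Assume active. Base-emitter loop: I_B = (V_BB − V_BE)/(R_B + (β+1)R_E) = (7.3 − 0.7)/(220 + 51×1.8) = 0.0212 mA.
I_C = β·I_B = 50×0.0212 = 1.06 mA.
V_CE = V_CC − I_C·R_C − I_E·R_E = 14 − 1.06×2.2 − 1.08×1.8 = 9.73 V > V_CE(sat), so the active-region assumption holds.

active; I_C ≈ 1.1 mA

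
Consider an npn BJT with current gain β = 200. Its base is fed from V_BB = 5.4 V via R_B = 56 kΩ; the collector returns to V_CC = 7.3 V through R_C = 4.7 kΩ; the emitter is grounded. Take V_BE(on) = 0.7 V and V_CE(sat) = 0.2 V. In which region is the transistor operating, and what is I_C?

Assume active: I_B = (5.4 − 0.7)/56 = 0.0839 mA, giving I_C = β·I_B = 16.8 mA.
But then V_CE = 7.3 − 16.8×4.7 = -71.6 V < V_CE(sat) = 0.2 V — impossible in the active region.
So the transistor is saturated. With V_CE = 0.2 V, I_C = (V_CC − 0.2)/R_C = 7.1/4.7 = 1.51 mA.
Check: β·I_B = 16.8 mA > I_C = 1.51 mA, confirming saturation.

saturation; I_C ≈ 1.5 mA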